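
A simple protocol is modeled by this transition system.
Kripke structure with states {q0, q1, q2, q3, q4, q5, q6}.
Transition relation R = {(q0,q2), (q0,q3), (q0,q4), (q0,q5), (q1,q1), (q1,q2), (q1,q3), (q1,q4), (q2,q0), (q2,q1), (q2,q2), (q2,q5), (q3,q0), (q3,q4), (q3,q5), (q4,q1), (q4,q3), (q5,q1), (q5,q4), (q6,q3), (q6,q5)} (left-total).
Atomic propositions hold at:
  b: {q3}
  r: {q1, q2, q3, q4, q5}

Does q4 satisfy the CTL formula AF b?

No

AF b: least fixpoint, start Z0 = {q3}, add states with every successor in Z. Already a fixed point.
Sat(AF b) = {q3}
q4 ∉ Sat(AF b) = {q3}, so the formula does not hold at q4.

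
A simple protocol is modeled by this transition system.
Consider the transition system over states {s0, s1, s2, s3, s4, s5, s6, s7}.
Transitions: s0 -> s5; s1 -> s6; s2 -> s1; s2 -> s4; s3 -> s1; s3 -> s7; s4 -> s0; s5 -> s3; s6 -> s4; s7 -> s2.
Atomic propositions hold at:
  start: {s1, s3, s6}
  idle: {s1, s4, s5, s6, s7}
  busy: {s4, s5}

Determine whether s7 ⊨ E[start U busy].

No

E[start U busy]: least fixpoint, start Z0 = Sat(busy) = {s4, s5}, add states in Sat(start) with some successor in Z. Z1 = {s4, s5, s6}; Z2 = {s1, s4, s5, s6}; Z3 = {s1, s3, s4, s5, s6}; fixed.
Sat(E[start U busy]) = {s1, s3, s4, s5, s6}
s7 ∉ Sat(E[start U busy]) = {s1, s3, s4, s5, s6}, so the formula does not hold at s7.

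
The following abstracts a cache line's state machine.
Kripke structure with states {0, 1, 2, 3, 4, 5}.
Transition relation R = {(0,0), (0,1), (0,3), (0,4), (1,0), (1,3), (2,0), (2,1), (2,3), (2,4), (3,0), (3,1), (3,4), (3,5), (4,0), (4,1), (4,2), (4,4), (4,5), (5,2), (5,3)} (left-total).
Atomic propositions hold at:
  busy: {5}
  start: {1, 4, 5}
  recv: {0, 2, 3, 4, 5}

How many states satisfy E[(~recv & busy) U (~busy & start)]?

Sat(~recv) = {1}
Sat(~recv & busy) = ∅
Sat(~busy) = {0, 1, 2, 3, 4}
Sat(~busy & start) = {1, 4}
E[(~recv & busy) U (~busy & start)]: least fixpoint, start Z0 = Sat((~busy & start)) = {1, 4}, add states in Sat(~recv & busy) with some successor in Z. Already a fixed point.
Sat(E[(~recv & busy) U (~busy & start)]) = {1, 4}
|Sat(E[(~recv & busy) U (~busy & start)])| = |{1, 4}| = 2.

2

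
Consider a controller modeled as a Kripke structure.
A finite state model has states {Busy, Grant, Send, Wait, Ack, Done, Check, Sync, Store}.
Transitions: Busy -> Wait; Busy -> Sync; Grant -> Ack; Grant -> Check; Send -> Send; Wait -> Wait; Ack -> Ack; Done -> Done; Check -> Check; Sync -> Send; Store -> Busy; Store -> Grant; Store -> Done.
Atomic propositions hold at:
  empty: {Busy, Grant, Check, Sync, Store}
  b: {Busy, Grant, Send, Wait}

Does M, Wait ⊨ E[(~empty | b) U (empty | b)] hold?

Yes

Sat(~empty) = {Send, Wait, Ack, Done}
Sat(~empty | b) = {Busy, Grant, Send, Wait, Ack, Done}
Sat(empty | b) = {Busy, Grant, Send, Wait, Check, Sync, Store}
E[(~empty | b) U (empty | b)]: least fixpoint, start Z0 = Sat((empty | b)) = {Busy, Grant, Send, Wait, Check, Sync, Store}, add states in Sat(~empty | b) with some successor in Z. Already a fixed point.
Sat(E[(~empty | b) U (empty | b)]) = {Busy, Grant, Send, Wait, Check, Sync, Store}
Wait ∈ Sat(E[(~empty | b) U (empty | b)]) = {Busy, Grant, Send, Wait, Check, Sync, Store}, so the formula holds at Wait.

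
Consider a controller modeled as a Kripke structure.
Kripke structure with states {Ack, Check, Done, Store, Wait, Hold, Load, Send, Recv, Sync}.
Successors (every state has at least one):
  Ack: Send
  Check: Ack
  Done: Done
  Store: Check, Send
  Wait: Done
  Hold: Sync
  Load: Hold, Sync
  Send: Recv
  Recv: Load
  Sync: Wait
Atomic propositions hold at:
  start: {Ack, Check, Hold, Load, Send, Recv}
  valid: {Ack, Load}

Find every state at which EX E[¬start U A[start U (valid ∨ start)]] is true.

{Ack, Check, Store, Load, Send, Recv}

Sat(¬start) = {Done, Store, Wait, Sync}
Sat(valid ∨ start) = {Ack, Check, Hold, Load, Send, Recv}
A[start U (valid ∨ start)]: least fixpoint, start Z0 = Sat((valid ∨ start)) = {Ack, Check, Hold, Load, Send, Recv}, add states in Sat(start) with every successor in Z. Already a fixed point.
Sat(A[start U (valid ∨ start)]) = {Ack, Check, Hold, Load, Send, Recv}
E[¬start U A[start U (valid ∨ start)]]: least fixpoint, start Z0 = Sat(A[start U (valid ∨ start)]) = {Ack, Check, Hold, Load, Send, Recv}, add states in Sat(¬start) with some successor in Z. Z1 = {Ack, Check, Store, Hold, Load, Send, Recv}; fixed.
Sat(E[¬start U A[start U (valid ∨ start)]]) = {Ack, Check, Store, Hold, Load, Send, Recv}
Sat(EX E[¬start U A[start U (valid ∨ start)]]) = {s : some successor in {Ack, Check, Store, Hold, Load, Send, Recv}} = {Ack, Check, Store, Load, Send, Recv}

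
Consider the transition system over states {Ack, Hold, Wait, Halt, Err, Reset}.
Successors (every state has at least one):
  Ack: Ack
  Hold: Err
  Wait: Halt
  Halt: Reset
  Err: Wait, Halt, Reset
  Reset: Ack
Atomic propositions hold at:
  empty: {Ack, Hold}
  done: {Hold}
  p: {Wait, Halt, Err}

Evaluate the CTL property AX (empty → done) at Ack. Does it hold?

No

Sat(empty → done) = {Hold, Wait, Halt, Err, Reset}
Sat(AX (empty → done)) = {s : every successor in {Hold, Wait, Halt, Err, Reset}} = {Hold, Wait, Halt, Err}
Ack ∉ Sat(AX (empty → done)) = {Hold, Wait, Halt, Err}, so the formula does not hold at Ack.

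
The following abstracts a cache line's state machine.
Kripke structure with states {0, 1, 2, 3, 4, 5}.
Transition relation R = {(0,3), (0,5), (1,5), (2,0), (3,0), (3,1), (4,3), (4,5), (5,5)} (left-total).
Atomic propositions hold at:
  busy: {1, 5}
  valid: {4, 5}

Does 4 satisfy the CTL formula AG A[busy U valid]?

No

A[busy U valid]: least fixpoint, start Z0 = Sat(valid) = {4, 5}, add states in Sat(busy) with every successor in Z. Z1 = {1, 4, 5}; fixed.
Sat(A[busy U valid]) = {1, 4, 5}
AG A[busy U valid]: greatest fixpoint, start Z0 = {1, 4, 5}, keep only states in Sat with every successor in Z. Z1 = {1, 5}; fixed.
Sat(AG A[busy U valid]) = {1, 5}
4 ∉ Sat(AG A[busy U valid]) = {1, 5}, so the formula does not hold at 4.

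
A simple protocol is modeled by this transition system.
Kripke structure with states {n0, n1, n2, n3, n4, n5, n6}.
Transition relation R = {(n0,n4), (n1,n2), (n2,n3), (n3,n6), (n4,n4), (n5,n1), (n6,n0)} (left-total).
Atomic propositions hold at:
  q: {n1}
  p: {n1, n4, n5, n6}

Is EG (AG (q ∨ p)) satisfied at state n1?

No

Sat(q ∨ p) = {n1, n4, n5, n6}
AG (q ∨ p): greatest fixpoint, start Z0 = {n1, n4, n5, n6}, keep only states in Sat with every successor in Z. Z1 = {n4, n5}; Z2 = {n4}; fixed.
Sat(AG (q ∨ p)) = {n4}
EG (AG (q ∨ p)): greatest fixpoint, start Z0 = {n4}, keep only states in Sat with some successor in Z. Already a fixed point.
Sat(EG (AG (q ∨ p))) = {n4}
n1 ∉ Sat(EG (AG (q ∨ p))) = {n4}, so the formula does not hold at n1.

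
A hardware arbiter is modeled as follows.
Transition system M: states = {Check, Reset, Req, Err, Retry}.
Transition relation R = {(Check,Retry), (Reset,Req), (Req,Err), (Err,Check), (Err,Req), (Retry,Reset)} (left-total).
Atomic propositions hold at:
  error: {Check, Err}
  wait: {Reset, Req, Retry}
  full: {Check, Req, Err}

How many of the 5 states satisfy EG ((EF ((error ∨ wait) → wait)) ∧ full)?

2

Sat(error ∨ wait) = {Check, Reset, Req, Err, Retry}
Sat((error ∨ wait) → wait) = {Reset, Req, Retry}
EF ((error ∨ wait) → wait): least fixpoint, start Z0 = {Reset, Req, Retry}, add states with some successor in Z. Z1 = {Check, Reset, Req, Err, Retry}; fixed.
Sat(EF ((error ∨ wait) → wait)) = {Check, Reset, Req, Err, Retry}
Sat((EF ((error ∨ wait) → wait)) ∧ full) = {Check, Req, Err}
EG ((EF ((error ∨ wait) → wait)) ∧ full): greatest fixpoint, start Z0 = {Check, Req, Err}, keep only states in Sat with some successor in Z. Z1 = {Req, Err}; fixed.
Sat(EG ((EF ((error ∨ wait) → wait)) ∧ full)) = {Req, Err}
|Sat(EG ((EF ((error ∨ wait) → wait)) ∧ full))| = |{Req, Err}| = 2.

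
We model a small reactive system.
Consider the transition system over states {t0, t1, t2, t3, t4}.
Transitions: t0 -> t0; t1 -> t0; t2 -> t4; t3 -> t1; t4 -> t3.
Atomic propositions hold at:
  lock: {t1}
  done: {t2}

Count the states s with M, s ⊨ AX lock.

Sat(AX lock) = {s : every successor in {t1}} = {t3}
|Sat(AX lock)| = |{t3}| = 1.

1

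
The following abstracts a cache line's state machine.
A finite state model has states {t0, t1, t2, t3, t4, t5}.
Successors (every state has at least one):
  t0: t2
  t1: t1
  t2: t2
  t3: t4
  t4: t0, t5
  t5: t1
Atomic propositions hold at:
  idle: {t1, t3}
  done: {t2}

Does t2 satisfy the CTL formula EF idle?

No

EF idle: least fixpoint, start Z0 = {t1, t3}, add states with some successor in Z. Z1 = {t1, t3, t5}; Z2 = {t1, t3, t4, t5}; fixed.
Sat(EF idle) = {t1, t3, t4, t5}
t2 ∉ Sat(EF idle) = {t1, t3, t4, t5}, so the formula does not hold at t2.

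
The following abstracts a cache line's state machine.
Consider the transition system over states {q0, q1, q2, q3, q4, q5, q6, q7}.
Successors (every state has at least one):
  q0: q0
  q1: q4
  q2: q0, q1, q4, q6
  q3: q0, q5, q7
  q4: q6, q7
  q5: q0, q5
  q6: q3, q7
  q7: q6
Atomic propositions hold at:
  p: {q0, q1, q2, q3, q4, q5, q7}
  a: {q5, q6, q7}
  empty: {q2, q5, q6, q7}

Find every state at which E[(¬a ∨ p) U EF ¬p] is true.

{q1, q2, q3, q4, q6, q7}

Sat(¬a) = {q0, q1, q2, q3, q4}
Sat(¬a ∨ p) = {q0, q1, q2, q3, q4, q5, q7}
Sat(¬p) = {q6}
EF ¬p: least fixpoint, start Z0 = {q6}, add states with some successor in Z. Z1 = {q2, q4, q6, q7}; Z2 = {q1, q2, q3, q4, q6, q7}; fixed.
Sat(EF ¬p) = {q1, q2, q3, q4, q6, q7}
E[(¬a ∨ p) U EF ¬p]: least fixpoint, start Z0 = Sat(EF ¬p) = {q1, q2, q3, q4, q6, q7}, add states in Sat(¬a ∨ p) with some successor in Z. Already a fixed point.
Sat(E[(¬a ∨ p) U EF ¬p]) = {q1, q2, q3, q4, q6, q7}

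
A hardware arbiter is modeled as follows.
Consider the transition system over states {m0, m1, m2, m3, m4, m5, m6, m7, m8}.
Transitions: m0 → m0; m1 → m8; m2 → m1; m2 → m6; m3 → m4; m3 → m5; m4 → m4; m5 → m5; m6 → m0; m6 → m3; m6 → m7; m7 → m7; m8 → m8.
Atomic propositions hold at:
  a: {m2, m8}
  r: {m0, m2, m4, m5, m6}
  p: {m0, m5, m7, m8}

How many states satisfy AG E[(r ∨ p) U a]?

Sat(r ∨ p) = {m0, m2, m4, m5, m6, m7, m8}
E[(r ∨ p) U a]: least fixpoint, start Z0 = Sat(a) = {m2, m8}, add states in Sat(r ∨ p) with some successor in Z. Already a fixed point.
Sat(E[(r ∨ p) U a]) = {m2, m8}
AG E[(r ∨ p) U a]: greatest fixpoint, start Z0 = {m2, m8}, keep only states in Sat with every successor in Z. Z1 = {m8}; fixed.
Sat(AG E[(r ∨ p) U a]) = {m8}
|Sat(AG E[(r ∨ p) U a])| = |{m8}| = 1.

1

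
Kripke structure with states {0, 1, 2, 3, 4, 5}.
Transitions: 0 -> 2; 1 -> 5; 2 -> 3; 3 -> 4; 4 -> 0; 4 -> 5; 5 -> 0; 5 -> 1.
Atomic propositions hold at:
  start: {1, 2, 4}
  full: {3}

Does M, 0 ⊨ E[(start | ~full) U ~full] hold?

Yes

Sat(~full) = {0, 1, 2, 4, 5}
Sat(start | ~full) = {0, 1, 2, 4, 5}
E[(start | ~full) U ~full]: least fixpoint, start Z0 = Sat(~full) = {0, 1, 2, 4, 5}, add states in Sat(start | ~full) with some successor in Z. Already a fixed point.
Sat(E[(start | ~full) U ~full]) = {0, 1, 2, 4, 5}
0 ∈ Sat(E[(start | ~full) U ~full]) = {0, 1, 2, 4, 5}, so the formula holds at 0.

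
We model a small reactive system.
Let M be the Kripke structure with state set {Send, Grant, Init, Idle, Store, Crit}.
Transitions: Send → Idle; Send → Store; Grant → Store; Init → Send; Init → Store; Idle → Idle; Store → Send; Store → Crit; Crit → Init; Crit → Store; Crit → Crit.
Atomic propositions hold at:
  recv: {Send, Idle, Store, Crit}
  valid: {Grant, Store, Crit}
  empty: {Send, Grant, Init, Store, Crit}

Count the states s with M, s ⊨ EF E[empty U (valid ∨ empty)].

5

Sat(valid ∨ empty) = {Send, Grant, Init, Store, Crit}
E[empty U (valid ∨ empty)]: least fixpoint, start Z0 = Sat((valid ∨ empty)) = {Send, Grant, Init, Store, Crit}, add states in Sat(empty) with some successor in Z. Already a fixed point.
Sat(E[empty U (valid ∨ empty)]) = {Send, Grant, Init, Store, Crit}
EF E[empty U (valid ∨ empty)]: least fixpoint, start Z0 = {Send, Grant, Init, Store, Crit}, add states with some successor in Z. Already a fixed point.
Sat(EF E[empty U (valid ∨ empty)]) = {Send, Grant, Init, Store, Crit}
|Sat(EF E[empty U (valid ∨ empty)])| = |{Send, Grant, Init, Store, Crit}| = 5.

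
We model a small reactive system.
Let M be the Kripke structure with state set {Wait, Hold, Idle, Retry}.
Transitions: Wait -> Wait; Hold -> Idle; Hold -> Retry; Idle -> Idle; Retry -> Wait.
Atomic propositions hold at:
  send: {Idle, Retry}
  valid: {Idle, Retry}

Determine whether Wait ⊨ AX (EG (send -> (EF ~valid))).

Yes

Sat(~valid) = {Wait, Hold}
EF ~valid: least fixpoint, start Z0 = {Wait, Hold}, add states with some successor in Z. Z1 = {Wait, Hold, Retry}; fixed.
Sat(EF ~valid) = {Wait, Hold, Retry}
Sat(send -> (EF ~valid)) = {Wait, Hold, Retry}
EG (send -> (EF ~valid)): greatest fixpoint, start Z0 = {Wait, Hold, Retry}, keep only states in Sat with some successor in Z. Already a fixed point.
Sat(EG (send -> (EF ~valid))) = {Wait, Hold, Retry}
Sat(AX (EG (send -> (EF ~valid)))) = {s : every successor in {Wait, Hold, Retry}} = {Wait, Retry}
Wait ∈ Sat(AX (EG (send -> (EF ~valid)))) = {Wait, Retry}, so the formula holds at Wait.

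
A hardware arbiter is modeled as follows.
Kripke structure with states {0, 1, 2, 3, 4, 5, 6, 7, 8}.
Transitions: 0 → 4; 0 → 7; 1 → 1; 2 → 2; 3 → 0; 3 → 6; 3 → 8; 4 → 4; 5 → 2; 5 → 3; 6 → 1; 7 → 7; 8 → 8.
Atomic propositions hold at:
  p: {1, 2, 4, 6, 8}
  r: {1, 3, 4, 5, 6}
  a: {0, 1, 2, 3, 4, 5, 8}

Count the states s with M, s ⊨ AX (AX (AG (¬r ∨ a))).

8

Sat(¬r) = {0, 2, 7, 8}
Sat(¬r ∨ a) = {0, 1, 2, 3, 4, 5, 7, 8}
AG (¬r ∨ a): greatest fixpoint, start Z0 = {0, 1, 2, 3, 4, 5, 7, 8}, keep only states in Sat with every successor in Z. Z1 = {0, 1, 2, 4, 5, 7, 8}; Z2 = {0, 1, 2, 4, 7, 8}; fixed.
Sat(AG (¬r ∨ a)) = {0, 1, 2, 4, 7, 8}
Sat(AX (AG (¬r ∨ a))) = {s : every successor in {0, 1, 2, 4, 7, 8}} = {0, 1, 2, 4, 6, 7, 8}
Sat(AX (AX (AG (¬r ∨ a)))) = {s : every successor in {0, 1, 2, 4, 6, 7, 8}} = {0, 1, 2, 3, 4, 6, 7, 8}
|Sat(AX (AX (AG (¬r ∨ a))))| = |{0, 1, 2, 3, 4, 6, 7, 8}| = 8.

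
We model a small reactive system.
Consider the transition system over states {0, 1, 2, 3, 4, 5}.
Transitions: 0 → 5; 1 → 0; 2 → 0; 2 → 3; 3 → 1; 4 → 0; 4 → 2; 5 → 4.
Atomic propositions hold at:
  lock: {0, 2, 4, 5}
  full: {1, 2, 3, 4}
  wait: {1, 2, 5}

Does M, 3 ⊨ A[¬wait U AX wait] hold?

Sat(¬wait) = {0, 3, 4}
Sat(AX wait) = {s : every successor in {1, 2, 5}} = {0, 3}
A[¬wait U AX wait]: least fixpoint, start Z0 = Sat(AX wait) = {0, 3}, add states in Sat(¬wait) with every successor in Z. Already a fixed point.
Sat(A[¬wait U AX wait]) = {0, 3}
3 ∈ Sat(A[¬wait U AX wait]) = {0, 3}, so the formula holds at 3.

Yes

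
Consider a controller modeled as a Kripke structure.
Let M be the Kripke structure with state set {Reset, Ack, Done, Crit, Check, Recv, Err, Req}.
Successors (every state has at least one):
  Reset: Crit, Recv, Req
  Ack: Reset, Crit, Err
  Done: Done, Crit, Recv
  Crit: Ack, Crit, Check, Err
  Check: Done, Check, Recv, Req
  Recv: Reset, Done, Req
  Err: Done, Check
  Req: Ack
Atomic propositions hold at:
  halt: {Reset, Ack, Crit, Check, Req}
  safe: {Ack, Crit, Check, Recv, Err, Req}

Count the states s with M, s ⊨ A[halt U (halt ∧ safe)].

Sat(halt ∧ safe) = {Ack, Crit, Check, Req}
A[halt U (halt ∧ safe)]: least fixpoint, start Z0 = Sat((halt ∧ safe)) = {Ack, Crit, Check, Req}, add states in Sat(halt) with every successor in Z. Already a fixed point.
Sat(A[halt U (halt ∧ safe)]) = {Ack, Crit, Check, Req}
|Sat(A[halt U (halt ∧ safe)])| = |{Ack, Crit, Check, Req}| = 4.

4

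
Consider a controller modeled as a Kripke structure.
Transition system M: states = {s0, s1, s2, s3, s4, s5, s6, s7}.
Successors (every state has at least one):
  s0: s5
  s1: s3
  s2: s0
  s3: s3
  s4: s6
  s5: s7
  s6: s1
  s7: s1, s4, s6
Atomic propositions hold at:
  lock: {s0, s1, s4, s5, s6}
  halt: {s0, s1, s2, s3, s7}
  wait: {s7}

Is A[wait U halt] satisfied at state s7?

Yes

A[wait U halt]: least fixpoint, start Z0 = Sat(halt) = {s0, s1, s2, s3, s7}, add states in Sat(wait) with every successor in Z. Already a fixed point.
Sat(A[wait U halt]) = {s0, s1, s2, s3, s7}
s7 ∈ Sat(A[wait U halt]) = {s0, s1, s2, s3, s7}, so the formula holds at s7.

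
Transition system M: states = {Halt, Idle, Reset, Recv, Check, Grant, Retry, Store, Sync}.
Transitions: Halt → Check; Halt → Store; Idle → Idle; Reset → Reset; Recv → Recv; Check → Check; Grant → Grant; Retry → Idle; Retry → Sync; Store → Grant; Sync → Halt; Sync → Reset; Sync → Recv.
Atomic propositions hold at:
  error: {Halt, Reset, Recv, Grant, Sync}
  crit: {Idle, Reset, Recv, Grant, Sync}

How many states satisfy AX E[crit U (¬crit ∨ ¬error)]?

4

Sat(¬crit) = {Halt, Check, Retry, Store}
Sat(¬error) = {Idle, Check, Retry, Store}
Sat(¬crit ∨ ¬error) = {Halt, Idle, Check, Retry, Store}
E[crit U (¬crit ∨ ¬error)]: least fixpoint, start Z0 = Sat((¬crit ∨ ¬error)) = {Halt, Idle, Check, Retry, Store}, add states in Sat(crit) with some successor in Z. Z1 = {Halt, Idle, Check, Retry, Store, Sync}; fixed.
Sat(E[crit U (¬crit ∨ ¬error)]) = {Halt, Idle, Check, Retry, Store, Sync}
Sat(AX E[crit U (¬crit ∨ ¬error)]) = {s : every successor in {Halt, Idle, Check, Retry, Store, Sync}} = {Halt, Idle, Check, Retry}
|Sat(AX E[crit U (¬crit ∨ ¬error)])| = |{Halt, Idle, Check, Retry}| = 4.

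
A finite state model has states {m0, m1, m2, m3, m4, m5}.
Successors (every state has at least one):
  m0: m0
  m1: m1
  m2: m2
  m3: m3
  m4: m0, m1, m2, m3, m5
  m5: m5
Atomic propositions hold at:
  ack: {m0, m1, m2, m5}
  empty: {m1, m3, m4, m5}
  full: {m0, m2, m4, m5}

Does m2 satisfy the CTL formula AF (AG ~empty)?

Yes

Sat(~empty) = {m0, m2}
AG ~empty: greatest fixpoint, start Z0 = {m0, m2}, keep only states in Sat with every successor in Z. Already a fixed point.
Sat(AG ~empty) = {m0, m2}
AF (AG ~empty): least fixpoint, start Z0 = {m0, m2}, add states with every successor in Z. Already a fixed point.
Sat(AF (AG ~empty)) = {m0, m2}
m2 ∈ Sat(AF (AG ~empty)) = {m0, m2}, so the formula holds at m2.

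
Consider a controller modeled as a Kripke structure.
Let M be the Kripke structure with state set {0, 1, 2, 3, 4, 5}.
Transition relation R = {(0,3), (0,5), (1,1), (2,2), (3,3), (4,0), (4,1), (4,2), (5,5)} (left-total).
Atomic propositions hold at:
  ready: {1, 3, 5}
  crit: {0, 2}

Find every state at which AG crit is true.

{2}

AG crit: greatest fixpoint, start Z0 = {0, 2}, keep only states in Sat with every successor in Z. Z1 = {2}; fixed.
Sat(AG crit) = {2}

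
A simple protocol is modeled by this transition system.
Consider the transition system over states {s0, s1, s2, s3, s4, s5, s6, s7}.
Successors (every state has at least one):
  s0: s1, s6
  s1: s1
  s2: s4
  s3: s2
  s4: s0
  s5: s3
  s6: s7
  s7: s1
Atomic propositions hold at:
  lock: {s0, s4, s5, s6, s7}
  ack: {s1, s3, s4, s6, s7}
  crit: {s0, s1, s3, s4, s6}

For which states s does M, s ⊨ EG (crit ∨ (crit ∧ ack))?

{s0, s1, s4}

Sat(crit ∧ ack) = {s1, s3, s4, s6}
Sat(crit ∨ (crit ∧ ack)) = {s0, s1, s3, s4, s6}
EG (crit ∨ (crit ∧ ack)): greatest fixpoint, start Z0 = {s0, s1, s3, s4, s6}, keep only states in Sat with some successor in Z. Z1 = {s0, s1, s4}; fixed.
Sat(EG (crit ∨ (crit ∧ ack))) = {s0, s1, s4}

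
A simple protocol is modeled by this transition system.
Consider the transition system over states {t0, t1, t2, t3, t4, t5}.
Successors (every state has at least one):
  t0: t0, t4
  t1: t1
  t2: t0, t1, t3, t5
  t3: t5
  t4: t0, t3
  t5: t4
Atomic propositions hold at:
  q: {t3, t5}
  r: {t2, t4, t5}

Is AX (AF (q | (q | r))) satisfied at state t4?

No

Sat(q | r) = {t2, t3, t4, t5}
Sat(q | (q | r)) = {t2, t3, t4, t5}
AF (q | (q | r)): least fixpoint, start Z0 = {t2, t3, t4, t5}, add states with every successor in Z. Already a fixed point.
Sat(AF (q | (q | r))) = {t2, t3, t4, t5}
Sat(AX (AF (q | (q | r)))) = {s : every successor in {t2, t3, t4, t5}} = {t3, t5}
t4 ∉ Sat(AX (AF (q | (q | r)))) = {t3, t5}, so the formula does not hold at t4.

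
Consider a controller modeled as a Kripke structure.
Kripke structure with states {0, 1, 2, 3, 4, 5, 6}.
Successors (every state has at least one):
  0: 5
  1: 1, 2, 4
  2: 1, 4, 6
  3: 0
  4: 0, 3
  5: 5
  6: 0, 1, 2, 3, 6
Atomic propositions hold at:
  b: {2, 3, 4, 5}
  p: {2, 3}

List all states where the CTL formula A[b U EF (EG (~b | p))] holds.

Sat(~b) = {0, 1, 6}
Sat(~b | p) = {0, 1, 2, 3, 6}
EG (~b | p): greatest fixpoint, start Z0 = {0, 1, 2, 3, 6}, keep only states in Sat with some successor in Z. Z1 = {1, 2, 3, 6}; Z2 = {1, 2, 6}; fixed.
Sat(EG (~b | p)) = {1, 2, 6}
EF (EG (~b | p)): least fixpoint, start Z0 = {1, 2, 6}, add states with some successor in Z. Already a fixed point.
Sat(EF (EG (~b | p))) = {1, 2, 6}
A[b U EF (EG (~b | p))]: least fixpoint, start Z0 = Sat(EF (EG (~b | p))) = {1, 2, 6}, add states in Sat(b) with every successor in Z. Already a fixed point.
Sat(A[b U EF (EG (~b | p))]) = {1, 2, 6}

{1, 2, 6}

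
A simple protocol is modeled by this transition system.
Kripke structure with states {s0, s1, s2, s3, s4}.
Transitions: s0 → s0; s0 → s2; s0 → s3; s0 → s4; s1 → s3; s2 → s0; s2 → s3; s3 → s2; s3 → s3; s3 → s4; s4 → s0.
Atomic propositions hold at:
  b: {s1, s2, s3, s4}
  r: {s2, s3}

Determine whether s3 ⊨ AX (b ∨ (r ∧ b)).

Sat(r ∧ b) = {s2, s3}
Sat(b ∨ (r ∧ b)) = {s1, s2, s3, s4}
Sat(AX (b ∨ (r ∧ b))) = {s : every successor in {s1, s2, s3, s4}} = {s1, s3}
s3 ∈ Sat(AX (b ∨ (r ∧ b))) = {s1, s3}, so the formula holds at s3.

Yes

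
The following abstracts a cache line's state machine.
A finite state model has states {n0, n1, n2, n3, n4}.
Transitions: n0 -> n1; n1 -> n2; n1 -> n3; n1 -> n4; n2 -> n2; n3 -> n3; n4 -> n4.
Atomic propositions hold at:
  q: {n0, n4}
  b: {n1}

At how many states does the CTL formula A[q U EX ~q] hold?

Sat(~q) = {n1, n2, n3}
Sat(EX ~q) = {s : some successor in {n1, n2, n3}} = {n0, n1, n2, n3}
A[q U EX ~q]: least fixpoint, start Z0 = Sat(EX ~q) = {n0, n1, n2, n3}, add states in Sat(q) with every successor in Z. Already a fixed point.
Sat(A[q U EX ~q]) = {n0, n1, n2, n3}
|Sat(A[q U EX ~q])| = |{n0, n1, n2, n3}| = 4.

4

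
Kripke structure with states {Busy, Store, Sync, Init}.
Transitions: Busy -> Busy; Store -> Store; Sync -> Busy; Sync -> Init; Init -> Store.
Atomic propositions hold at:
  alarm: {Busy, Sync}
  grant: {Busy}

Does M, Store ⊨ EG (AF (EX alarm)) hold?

Sat(EX alarm) = {s : some successor in {Busy, Sync}} = {Busy, Sync}
AF (EX alarm): least fixpoint, start Z0 = {Busy, Sync}, add states with every successor in Z. Already a fixed point.
Sat(AF (EX alarm)) = {Busy, Sync}
EG (AF (EX alarm)): greatest fixpoint, start Z0 = {Busy, Sync}, keep only states in Sat with some successor in Z. Already a fixed point.
Sat(EG (AF (EX alarm))) = {Busy, Sync}
Store ∉ Sat(EG (AF (EX alarm))) = {Busy, Sync}, so the formula does not hold at Store.

No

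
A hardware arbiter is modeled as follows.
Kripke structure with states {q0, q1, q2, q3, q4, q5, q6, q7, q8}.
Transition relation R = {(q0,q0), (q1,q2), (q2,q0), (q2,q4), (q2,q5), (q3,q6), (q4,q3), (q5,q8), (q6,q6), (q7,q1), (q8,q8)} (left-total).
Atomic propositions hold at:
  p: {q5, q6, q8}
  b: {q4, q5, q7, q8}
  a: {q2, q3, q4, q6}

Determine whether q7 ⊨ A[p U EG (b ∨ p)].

No

Sat(b ∨ p) = {q4, q5, q6, q7, q8}
EG (b ∨ p): greatest fixpoint, start Z0 = {q4, q5, q6, q7, q8}, keep only states in Sat with some successor in Z. Z1 = {q5, q6, q8}; fixed.
Sat(EG (b ∨ p)) = {q5, q6, q8}
A[p U EG (b ∨ p)]: least fixpoint, start Z0 = Sat(EG (b ∨ p)) = {q5, q6, q8}, add states in Sat(p) with every successor in Z. Already a fixed point.
Sat(A[p U EG (b ∨ p)]) = {q5, q6, q8}
q7 ∉ Sat(A[p U EG (b ∨ p)]) = {q5, q6, q8}, so the formula does not hold at q7.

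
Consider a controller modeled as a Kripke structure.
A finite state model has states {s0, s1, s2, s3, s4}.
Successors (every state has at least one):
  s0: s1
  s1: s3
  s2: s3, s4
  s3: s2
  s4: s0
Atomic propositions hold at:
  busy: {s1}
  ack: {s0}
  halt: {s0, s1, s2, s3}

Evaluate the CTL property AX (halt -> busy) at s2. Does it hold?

Sat(halt -> busy) = {s1, s4}
Sat(AX (halt -> busy)) = {s : every successor in {s1, s4}} = {s0}
s2 ∉ Sat(AX (halt -> busy)) = {s0}, so the formula does not hold at s2.

No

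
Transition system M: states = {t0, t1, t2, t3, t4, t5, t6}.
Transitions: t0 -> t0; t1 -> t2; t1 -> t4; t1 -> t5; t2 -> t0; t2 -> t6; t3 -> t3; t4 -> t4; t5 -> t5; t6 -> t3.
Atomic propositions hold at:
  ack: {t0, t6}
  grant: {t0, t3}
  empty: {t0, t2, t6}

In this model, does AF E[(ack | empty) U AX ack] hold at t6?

Sat(ack | empty) = {t0, t2, t6}
Sat(AX ack) = {s : every successor in {t0, t6}} = {t0, t2}
E[(ack | empty) U AX ack]: least fixpoint, start Z0 = Sat(AX ack) = {t0, t2}, add states in Sat(ack | empty) with some successor in Z. Already a fixed point.
Sat(E[(ack | empty) U AX ack]) = {t0, t2}
AF E[(ack | empty) U AX ack]: least fixpoint, start Z0 = {t0, t2}, add states with every successor in Z. Already a fixed point.
Sat(AF E[(ack | empty) U AX ack]) = {t0, t2}
t6 ∉ Sat(AF E[(ack | empty) U AX ack]) = {t0, t2}, so the formula does not hold at t6.

No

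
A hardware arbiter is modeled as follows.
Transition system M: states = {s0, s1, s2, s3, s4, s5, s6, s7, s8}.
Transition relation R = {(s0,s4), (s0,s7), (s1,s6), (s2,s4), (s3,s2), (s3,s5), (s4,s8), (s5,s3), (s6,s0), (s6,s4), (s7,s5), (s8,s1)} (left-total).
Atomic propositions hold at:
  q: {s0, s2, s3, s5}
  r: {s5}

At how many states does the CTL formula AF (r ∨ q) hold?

5

Sat(r ∨ q) = {s0, s2, s3, s5}
AF (r ∨ q): least fixpoint, start Z0 = {s0, s2, s3, s5}, add states with every successor in Z. Z1 = {s0, s2, s3, s5, s7}; fixed.
Sat(AF (r ∨ q)) = {s0, s2, s3, s5, s7}
|Sat(AF (r ∨ q))| = |{s0, s2, s3, s5, s7}| = 5.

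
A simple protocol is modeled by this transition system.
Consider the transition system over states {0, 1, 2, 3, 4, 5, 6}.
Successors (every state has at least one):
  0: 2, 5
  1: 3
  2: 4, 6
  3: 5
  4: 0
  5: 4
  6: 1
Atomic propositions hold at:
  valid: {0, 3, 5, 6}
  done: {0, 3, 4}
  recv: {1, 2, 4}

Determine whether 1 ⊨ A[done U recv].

Yes

A[done U recv]: least fixpoint, start Z0 = Sat(recv) = {1, 2, 4}, add states in Sat(done) with every successor in Z. Already a fixed point.
Sat(A[done U recv]) = {1, 2, 4}
1 ∈ Sat(A[done U recv]) = {1, 2, 4}, so the formula holds at 1.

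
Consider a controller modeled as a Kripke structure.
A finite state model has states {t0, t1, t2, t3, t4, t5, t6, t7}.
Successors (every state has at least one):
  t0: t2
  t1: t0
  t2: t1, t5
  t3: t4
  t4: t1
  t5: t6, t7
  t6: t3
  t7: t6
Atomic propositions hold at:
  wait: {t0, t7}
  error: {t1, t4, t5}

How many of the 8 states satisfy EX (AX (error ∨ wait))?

5

Sat(error ∨ wait) = {t0, t1, t4, t5, t7}
Sat(AX (error ∨ wait)) = {s : every successor in {t0, t1, t4, t5, t7}} = {t1, t2, t3, t4}
Sat(EX (AX (error ∨ wait))) = {s : some successor in {t1, t2, t3, t4}} = {t0, t2, t3, t4, t6}
|Sat(EX (AX (error ∨ wait)))| = |{t0, t2, t3, t4, t6}| = 5.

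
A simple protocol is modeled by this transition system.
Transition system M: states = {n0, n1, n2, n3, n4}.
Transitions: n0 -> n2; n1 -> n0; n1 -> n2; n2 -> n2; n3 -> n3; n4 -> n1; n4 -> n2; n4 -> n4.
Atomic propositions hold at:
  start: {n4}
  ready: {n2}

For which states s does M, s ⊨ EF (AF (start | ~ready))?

{n0, n1, n3, n4}

Sat(~ready) = {n0, n1, n3, n4}
Sat(start | ~ready) = {n0, n1, n3, n4}
AF (start | ~ready): least fixpoint, start Z0 = {n0, n1, n3, n4}, add states with every successor in Z. Already a fixed point.
Sat(AF (start | ~ready)) = {n0, n1, n3, n4}
EF (AF (start | ~ready)): least fixpoint, start Z0 = {n0, n1, n3, n4}, add states with some successor in Z. Already a fixed point.
Sat(EF (AF (start | ~ready))) = {n0, n1, n3, n4}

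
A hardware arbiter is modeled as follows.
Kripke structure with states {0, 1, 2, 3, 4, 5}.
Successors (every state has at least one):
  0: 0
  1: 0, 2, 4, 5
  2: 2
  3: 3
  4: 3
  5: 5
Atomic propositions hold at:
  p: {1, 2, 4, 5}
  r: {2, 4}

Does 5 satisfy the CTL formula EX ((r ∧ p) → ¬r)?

Sat(r ∧ p) = {2, 4}
Sat(¬r) = {0, 1, 3, 5}
Sat((r ∧ p) → ¬r) = {0, 1, 3, 5}
Sat(EX ((r ∧ p) → ¬r)) = {s : some successor in {0, 1, 3, 5}} = {0, 1, 3, 4, 5}
5 ∈ Sat(EX ((r ∧ p) → ¬r)) = {0, 1, 3, 4, 5}, so the formula holds at 5.

Yes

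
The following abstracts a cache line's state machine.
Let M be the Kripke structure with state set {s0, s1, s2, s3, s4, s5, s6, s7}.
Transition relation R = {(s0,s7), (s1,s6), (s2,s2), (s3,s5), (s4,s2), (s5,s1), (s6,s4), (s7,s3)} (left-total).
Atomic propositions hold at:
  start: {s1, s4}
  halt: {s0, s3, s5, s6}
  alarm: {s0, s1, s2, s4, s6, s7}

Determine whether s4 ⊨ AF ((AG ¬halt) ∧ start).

Yes

Sat(¬halt) = {s1, s2, s4, s7}
AG ¬halt: greatest fixpoint, start Z0 = {s1, s2, s4, s7}, keep only states in Sat with every successor in Z. Z1 = {s2, s4}; fixed.
Sat(AG ¬halt) = {s2, s4}
Sat((AG ¬halt) ∧ start) = {s4}
AF ((AG ¬halt) ∧ start): least fixpoint, start Z0 = {s4}, add states with every successor in Z. Z1 = {s4, s6}; Z2 = {s1, s4, s6}; Z3 = {s1, s4, s5, s6}; Z4 = {s1, s3, s4, s5, s6}; Z5 = {s1, s3, s4, s5, s6, s7}; Z6 = {s0, s1, s3, s4, s5, s6, s7}; fixed.
Sat(AF ((AG ¬halt) ∧ start)) = {s0, s1, s3, s4, s5, s6, s7}
s4 ∈ Sat(AF ((AG ¬halt) ∧ start)) = {s0, s1, s3, s4, s5, s6, s7}, so the formula holds at s4.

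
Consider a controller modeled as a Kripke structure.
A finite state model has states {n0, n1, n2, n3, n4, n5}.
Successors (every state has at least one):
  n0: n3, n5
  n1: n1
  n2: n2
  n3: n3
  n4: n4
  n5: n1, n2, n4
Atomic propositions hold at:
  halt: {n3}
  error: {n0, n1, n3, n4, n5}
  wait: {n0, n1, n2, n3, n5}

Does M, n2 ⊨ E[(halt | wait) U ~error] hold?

Sat(halt | wait) = {n0, n1, n2, n3, n5}
Sat(~error) = {n2}
E[(halt | wait) U ~error]: least fixpoint, start Z0 = Sat(~error) = {n2}, add states in Sat(halt | wait) with some successor in Z. Z1 = {n2, n5}; Z2 = {n0, n2, n5}; fixed.
Sat(E[(halt | wait) U ~error]) = {n0, n2, n5}
n2 ∈ Sat(E[(halt | wait) U ~error]) = {n0, n2, n5}, so the formula holds at n2.

Yes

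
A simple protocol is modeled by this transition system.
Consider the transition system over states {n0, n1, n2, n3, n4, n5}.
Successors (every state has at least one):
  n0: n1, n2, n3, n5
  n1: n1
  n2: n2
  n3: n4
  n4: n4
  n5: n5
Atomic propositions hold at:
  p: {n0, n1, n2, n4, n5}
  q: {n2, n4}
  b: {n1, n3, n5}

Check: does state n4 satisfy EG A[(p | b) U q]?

Yes

Sat(p | b) = {n0, n1, n2, n3, n4, n5}
A[(p | b) U q]: least fixpoint, start Z0 = Sat(q) = {n2, n4}, add states in Sat(p | b) with every successor in Z. Z1 = {n2, n3, n4}; fixed.
Sat(A[(p | b) U q]) = {n2, n3, n4}
EG A[(p | b) U q]: greatest fixpoint, start Z0 = {n2, n3, n4}, keep only states in Sat with some successor in Z. Already a fixed point.
Sat(EG A[(p | b) U q]) = {n2, n3, n4}
n4 ∈ Sat(EG A[(p | b) U q]) = {n2, n3, n4}, so the formula holds at n4.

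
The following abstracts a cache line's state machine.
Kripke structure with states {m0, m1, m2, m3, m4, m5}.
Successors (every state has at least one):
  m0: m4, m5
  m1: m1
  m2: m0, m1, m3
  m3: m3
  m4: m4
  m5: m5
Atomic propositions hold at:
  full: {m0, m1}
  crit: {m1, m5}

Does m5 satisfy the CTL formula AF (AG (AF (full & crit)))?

Sat(full & crit) = {m1}
AF (full & crit): least fixpoint, start Z0 = {m1}, add states with every successor in Z. Already a fixed point.
Sat(AF (full & crit)) = {m1}
AG (AF (full & crit)): greatest fixpoint, start Z0 = {m1}, keep only states in Sat with every successor in Z. Already a fixed point.
Sat(AG (AF (full & crit))) = {m1}
AF (AG (AF (full & crit))): least fixpoint, start Z0 = {m1}, add states with every successor in Z. Already a fixed point.
Sat(AF (AG (AF (full & crit)))) = {m1}
m5 ∉ Sat(AF (AG (AF (full & crit)))) = {m1}, so the formula does not hold at m5.

No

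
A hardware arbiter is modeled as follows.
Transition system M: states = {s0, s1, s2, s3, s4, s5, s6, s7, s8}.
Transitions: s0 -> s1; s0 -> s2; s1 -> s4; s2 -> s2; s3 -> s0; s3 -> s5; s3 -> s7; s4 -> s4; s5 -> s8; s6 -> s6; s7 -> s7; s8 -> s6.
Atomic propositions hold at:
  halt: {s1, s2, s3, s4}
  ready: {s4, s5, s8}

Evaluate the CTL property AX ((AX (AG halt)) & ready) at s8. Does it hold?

No

AG halt: greatest fixpoint, start Z0 = {s1, s2, s3, s4}, keep only states in Sat with every successor in Z. Z1 = {s1, s2, s4}; fixed.
Sat(AG halt) = {s1, s2, s4}
Sat(AX (AG halt)) = {s : every successor in {s1, s2, s4}} = {s0, s1, s2, s4}
Sat((AX (AG halt)) & ready) = {s4}
Sat(AX ((AX (AG halt)) & ready)) = {s : every successor in {s4}} = {s1, s4}
s8 ∉ Sat(AX ((AX (AG halt)) & ready)) = {s1, s4}, so the formula does not hold at s8.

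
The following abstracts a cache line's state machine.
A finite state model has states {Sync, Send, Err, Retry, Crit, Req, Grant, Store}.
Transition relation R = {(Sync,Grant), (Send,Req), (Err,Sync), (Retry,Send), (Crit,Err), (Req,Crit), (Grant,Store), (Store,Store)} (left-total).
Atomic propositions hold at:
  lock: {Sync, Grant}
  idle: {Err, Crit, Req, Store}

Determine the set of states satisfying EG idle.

{Store}

EG idle: greatest fixpoint, start Z0 = {Err, Crit, Req, Store}, keep only states in Sat with some successor in Z. Z1 = {Crit, Req, Store}; Z2 = {Req, Store}; Z3 = {Store}; fixed.
Sat(EG idle) = {Store}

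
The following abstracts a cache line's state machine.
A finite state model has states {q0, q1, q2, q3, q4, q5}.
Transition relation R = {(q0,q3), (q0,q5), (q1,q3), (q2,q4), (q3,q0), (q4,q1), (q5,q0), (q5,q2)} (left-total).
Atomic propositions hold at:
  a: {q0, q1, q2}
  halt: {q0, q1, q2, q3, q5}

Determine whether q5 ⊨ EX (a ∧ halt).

Yes

Sat(a ∧ halt) = {q0, q1, q2}
Sat(EX (a ∧ halt)) = {s : some successor in {q0, q1, q2}} = {q3, q4, q5}
q5 ∈ Sat(EX (a ∧ halt)) = {q3, q4, q5}, so the formula holds at q5.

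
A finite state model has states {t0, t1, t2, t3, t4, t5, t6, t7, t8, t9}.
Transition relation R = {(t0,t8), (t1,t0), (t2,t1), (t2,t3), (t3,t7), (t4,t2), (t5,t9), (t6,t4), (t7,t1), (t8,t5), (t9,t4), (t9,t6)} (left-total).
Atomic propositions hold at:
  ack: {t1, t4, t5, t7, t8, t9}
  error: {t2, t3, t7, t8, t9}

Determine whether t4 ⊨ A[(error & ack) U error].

Sat(error & ack) = {t7, t8, t9}
A[(error & ack) U error]: least fixpoint, start Z0 = Sat(error) = {t2, t3, t7, t8, t9}, add states in Sat(error & ack) with every successor in Z. Already a fixed point.
Sat(A[(error & ack) U error]) = {t2, t3, t7, t8, t9}
t4 ∉ Sat(A[(error & ack) U error]) = {t2, t3, t7, t8, t9}, so the formula does not hold at t4.

No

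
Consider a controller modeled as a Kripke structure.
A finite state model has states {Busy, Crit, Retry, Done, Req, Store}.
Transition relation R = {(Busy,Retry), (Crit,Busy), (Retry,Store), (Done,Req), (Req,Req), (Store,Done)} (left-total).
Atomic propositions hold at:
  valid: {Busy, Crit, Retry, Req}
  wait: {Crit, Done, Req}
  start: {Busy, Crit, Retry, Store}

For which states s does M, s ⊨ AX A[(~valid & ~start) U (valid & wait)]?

{Done, Req, Store}

Sat(~valid) = {Done, Store}
Sat(~start) = {Done, Req}
Sat(~valid & ~start) = {Done}
Sat(valid & wait) = {Crit, Req}
A[(~valid & ~start) U (valid & wait)]: least fixpoint, start Z0 = Sat((valid & wait)) = {Crit, Req}, add states in Sat(~valid & ~start) with every successor in Z. Z1 = {Crit, Done, Req}; fixed.
Sat(A[(~valid & ~start) U (valid & wait)]) = {Crit, Done, Req}
Sat(AX A[(~valid & ~start) U (valid & wait)]) = {s : every successor in {Crit, Done, Req}} = {Done, Req, Store}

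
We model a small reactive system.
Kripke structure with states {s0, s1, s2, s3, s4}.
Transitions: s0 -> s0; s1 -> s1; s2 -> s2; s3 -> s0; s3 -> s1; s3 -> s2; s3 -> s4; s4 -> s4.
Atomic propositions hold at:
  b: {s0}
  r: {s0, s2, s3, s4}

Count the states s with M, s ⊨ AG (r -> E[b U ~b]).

Sat(~b) = {s1, s2, s3, s4}
E[b U ~b]: least fixpoint, start Z0 = Sat(~b) = {s1, s2, s3, s4}, add states in Sat(b) with some successor in Z. Already a fixed point.
Sat(E[b U ~b]) = {s1, s2, s3, s4}
Sat(r -> E[b U ~b]) = {s1, s2, s3, s4}
AG (r -> E[b U ~b]): greatest fixpoint, start Z0 = {s1, s2, s3, s4}, keep only states in Sat with every successor in Z. Z1 = {s1, s2, s4}; fixed.
Sat(AG (r -> E[b U ~b])) = {s1, s2, s4}
|Sat(AG (r -> E[b U ~b]))| = |{s1, s2, s4}| = 3.

3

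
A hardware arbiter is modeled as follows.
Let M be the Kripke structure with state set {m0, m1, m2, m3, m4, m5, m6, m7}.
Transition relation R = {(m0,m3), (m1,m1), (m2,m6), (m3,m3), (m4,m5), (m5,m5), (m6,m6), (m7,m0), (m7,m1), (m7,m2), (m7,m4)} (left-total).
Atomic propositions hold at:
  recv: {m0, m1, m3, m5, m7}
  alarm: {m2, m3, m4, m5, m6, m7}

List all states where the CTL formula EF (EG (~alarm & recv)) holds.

{m1, m7}

Sat(~alarm) = {m0, m1}
Sat(~alarm & recv) = {m0, m1}
EG (~alarm & recv): greatest fixpoint, start Z0 = {m0, m1}, keep only states in Sat with some successor in Z. Z1 = {m1}; fixed.
Sat(EG (~alarm & recv)) = {m1}
EF (EG (~alarm & recv)): least fixpoint, start Z0 = {m1}, add states with some successor in Z. Z1 = {m1, m7}; fixed.
Sat(EF (EG (~alarm & recv))) = {m1, m7}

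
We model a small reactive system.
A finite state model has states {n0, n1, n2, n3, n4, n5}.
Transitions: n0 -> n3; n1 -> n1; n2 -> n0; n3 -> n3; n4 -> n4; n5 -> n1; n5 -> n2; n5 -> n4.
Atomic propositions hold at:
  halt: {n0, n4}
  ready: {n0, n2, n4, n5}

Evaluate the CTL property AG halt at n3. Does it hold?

AG halt: greatest fixpoint, start Z0 = {n0, n4}, keep only states in Sat with every successor in Z. Z1 = {n4}; fixed.
Sat(AG halt) = {n4}
n3 ∉ Sat(AG halt) = {n4}, so the formula does not hold at n3.

No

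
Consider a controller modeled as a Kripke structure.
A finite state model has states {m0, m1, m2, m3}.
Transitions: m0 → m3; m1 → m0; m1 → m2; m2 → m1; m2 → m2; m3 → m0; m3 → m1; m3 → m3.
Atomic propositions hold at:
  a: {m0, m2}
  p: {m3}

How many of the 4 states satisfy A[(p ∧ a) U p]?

1

Sat(p ∧ a) = ∅
A[(p ∧ a) U p]: least fixpoint, start Z0 = Sat(p) = {m3}, add states in Sat(p ∧ a) with every successor in Z. Already a fixed point.
Sat(A[(p ∧ a) U p]) = {m3}
|Sat(A[(p ∧ a) U p])| = |{m3}| = 1.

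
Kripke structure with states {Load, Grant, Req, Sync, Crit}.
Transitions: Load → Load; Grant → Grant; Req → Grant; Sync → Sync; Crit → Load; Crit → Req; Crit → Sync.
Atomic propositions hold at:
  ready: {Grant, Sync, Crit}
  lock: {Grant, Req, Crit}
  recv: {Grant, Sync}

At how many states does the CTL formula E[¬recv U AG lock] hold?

3

Sat(¬recv) = {Load, Req, Crit}
AG lock: greatest fixpoint, start Z0 = {Grant, Req, Crit}, keep only states in Sat with every successor in Z. Z1 = {Grant, Req}; fixed.
Sat(AG lock) = {Grant, Req}
E[¬recv U AG lock]: least fixpoint, start Z0 = Sat(AG lock) = {Grant, Req}, add states in Sat(¬recv) with some successor in Z. Z1 = {Grant, Req, Crit}; fixed.
Sat(E[¬recv U AG lock]) = {Grant, Req, Crit}
|Sat(E[¬recv U AG lock])| = |{Grant, Req, Crit}| = 3.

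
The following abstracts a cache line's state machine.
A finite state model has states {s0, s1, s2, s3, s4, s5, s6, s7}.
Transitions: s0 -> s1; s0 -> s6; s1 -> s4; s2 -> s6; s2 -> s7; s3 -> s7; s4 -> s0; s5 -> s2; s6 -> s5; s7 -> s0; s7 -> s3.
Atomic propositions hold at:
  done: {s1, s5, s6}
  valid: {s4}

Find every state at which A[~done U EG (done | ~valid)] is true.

{s0, s2, s3, s4, s5, s6, s7}

Sat(~done) = {s0, s2, s3, s4, s7}
Sat(~valid) = {s0, s1, s2, s3, s5, s6, s7}
Sat(done | ~valid) = {s0, s1, s2, s3, s5, s6, s7}
EG (done | ~valid): greatest fixpoint, start Z0 = {s0, s1, s2, s3, s5, s6, s7}, keep only states in Sat with some successor in Z. Z1 = {s0, s2, s3, s5, s6, s7}; fixed.
Sat(EG (done | ~valid)) = {s0, s2, s3, s5, s6, s7}
A[~done U EG (done | ~valid)]: least fixpoint, start Z0 = Sat(EG (done | ~valid)) = {s0, s2, s3, s5, s6, s7}, add states in Sat(~done) with every successor in Z. Z1 = {s0, s2, s3, s4, s5, s6, s7}; fixed.
Sat(A[~done U EG (done | ~valid)]) = {s0, s2, s3, s4, s5, s6, s7}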